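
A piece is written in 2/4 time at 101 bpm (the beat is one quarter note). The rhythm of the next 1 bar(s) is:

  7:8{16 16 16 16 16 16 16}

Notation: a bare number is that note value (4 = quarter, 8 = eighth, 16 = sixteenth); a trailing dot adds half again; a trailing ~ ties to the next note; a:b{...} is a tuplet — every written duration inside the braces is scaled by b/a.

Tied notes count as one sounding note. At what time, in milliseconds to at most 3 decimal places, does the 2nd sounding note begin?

1. 0.0ms @ 0 + 169.731ms (2/7)
2. 169.731ms @ 2/7 + 169.731ms (2/7)
3. 339.463ms @ 4/7 + 169.731ms (2/7)
4. 509.194ms @ 6/7 + 169.731ms (2/7)
5. 678.925ms @ 8/7 + 169.731ms (2/7)
6. 848.656ms @ 10/7 + 169.731ms (2/7)
7. 1018.388ms @ 12/7 + 169.731ms (2/7)

note 2 onset = 2/7b = 169.731ms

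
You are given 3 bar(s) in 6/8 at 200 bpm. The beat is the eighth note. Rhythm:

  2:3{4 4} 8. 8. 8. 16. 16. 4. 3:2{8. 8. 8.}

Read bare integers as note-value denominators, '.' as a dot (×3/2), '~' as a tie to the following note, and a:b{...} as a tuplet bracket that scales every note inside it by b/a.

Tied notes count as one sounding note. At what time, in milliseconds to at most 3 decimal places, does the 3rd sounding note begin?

1. 0.0ms @ 0 + 900.0ms (3)
2. 900.0ms @ 3 + 900.0ms (3)
3. 1800.0ms @ 6 + 450.0ms (3/2)
4. 2250.0ms @ 15/2 + 450.0ms (3/2)
5. 2700.0ms @ 9 + 450.0ms (3/2)
6. 3150.0ms @ 21/2 + 225.0ms (3/4)
7. 3375.0ms @ 45/4 + 225.0ms (3/4)
8. 3600.0ms @ 12 + 900.0ms (3)
9. 4500.0ms @ 15 + 300.0ms (1)
10. 4800.0ms @ 16 + 300.0ms (1)
11. 5100.0ms @ 17 + 300.0ms (1)

note 3 onset = 6b = 1800.0ms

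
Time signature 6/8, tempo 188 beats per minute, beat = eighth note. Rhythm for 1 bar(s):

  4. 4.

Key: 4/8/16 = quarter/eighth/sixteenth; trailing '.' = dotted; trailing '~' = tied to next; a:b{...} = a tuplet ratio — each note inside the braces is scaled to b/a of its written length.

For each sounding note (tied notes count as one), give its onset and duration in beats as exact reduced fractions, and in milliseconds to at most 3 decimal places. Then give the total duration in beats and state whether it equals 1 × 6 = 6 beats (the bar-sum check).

1) 0.0ms=0b +957.447ms=3b
2) 957.447ms=3b +957.447ms=3b
Σ=6b of 6 (188bpm 6/8) — PASS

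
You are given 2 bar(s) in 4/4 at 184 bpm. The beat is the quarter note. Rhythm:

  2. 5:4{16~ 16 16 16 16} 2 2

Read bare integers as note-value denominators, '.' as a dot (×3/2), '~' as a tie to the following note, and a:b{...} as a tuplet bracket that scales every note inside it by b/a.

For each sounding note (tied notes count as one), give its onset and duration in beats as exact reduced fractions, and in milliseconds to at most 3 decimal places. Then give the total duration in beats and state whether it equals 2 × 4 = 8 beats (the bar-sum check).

1) 0.0ms=0b +978.261ms=3b
2) 978.261ms=3b +130.435ms=2/5b
3) 1108.696ms=17/5b +65.217ms=1/5b
4) 1173.913ms=18/5b +65.217ms=1/5b
5) 1239.13ms=19/5b +65.217ms=1/5b
6) 1304.348ms=4b +652.174ms=2b
7) 1956.522ms=6b +652.174ms=2b
Σ=8b of 8 (184bpm 4/4) — PASS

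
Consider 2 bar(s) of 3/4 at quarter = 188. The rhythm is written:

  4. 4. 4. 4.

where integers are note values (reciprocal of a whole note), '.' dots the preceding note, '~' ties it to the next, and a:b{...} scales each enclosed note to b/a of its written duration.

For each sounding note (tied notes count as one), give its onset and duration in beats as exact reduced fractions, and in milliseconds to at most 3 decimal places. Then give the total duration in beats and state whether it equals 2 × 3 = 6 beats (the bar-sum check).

1) 0.0ms=0b +478.723ms=3/2b
2) 478.723ms=3/2b +478.723ms=3/2b
3) 957.447ms=3b +478.723ms=3/2b
4) 1436.17ms=9/2b +478.723ms=3/2b
Σ=6b of 6 (188bpm 3/4) — PASS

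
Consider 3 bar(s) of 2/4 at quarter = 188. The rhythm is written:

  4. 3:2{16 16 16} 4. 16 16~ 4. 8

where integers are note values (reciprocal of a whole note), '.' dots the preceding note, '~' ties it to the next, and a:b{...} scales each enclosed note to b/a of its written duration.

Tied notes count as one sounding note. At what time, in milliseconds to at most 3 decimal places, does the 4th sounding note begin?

1. 0.0ms @ 0 + 478.723ms (3/2)
2. 478.723ms @ 3/2 + 53.191ms (1/6)
3. 531.915ms @ 5/3 + 53.191ms (1/6)
4. 585.106ms @ 11/6 + 53.191ms (1/6)
5. 638.298ms @ 2 + 478.723ms (3/2)
6. 1117.021ms @ 7/2 + 79.787ms (1/4)
7. 1196.809ms @ 15/4 + 558.511ms (7/4)
8. 1755.319ms @ 11/2 + 159.574ms (1/2)

note 4 onset = 11/6b = 585.106ms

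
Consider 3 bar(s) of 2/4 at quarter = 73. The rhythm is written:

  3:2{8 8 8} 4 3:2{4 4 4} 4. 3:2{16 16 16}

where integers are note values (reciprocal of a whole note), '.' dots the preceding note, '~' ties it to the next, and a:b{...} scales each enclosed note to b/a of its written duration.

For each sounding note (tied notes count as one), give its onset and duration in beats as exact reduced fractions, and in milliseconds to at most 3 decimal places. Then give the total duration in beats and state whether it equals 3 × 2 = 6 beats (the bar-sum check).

1) 0.0ms=0b +273.973ms=1/3b
2) 273.973ms=1/3b +273.973ms=1/3b
3) 547.945ms=2/3b +273.973ms=1/3b
4) 821.918ms=1b +821.918ms=1b
5) 1643.836ms=2b +547.945ms=2/3b
6) 2191.781ms=8/3b +547.945ms=2/3b
7) 2739.726ms=10/3b +547.945ms=2/3b
8) 3287.671ms=4b +1232.877ms=3/2b
9) 4520.548ms=11/2b +136.986ms=1/6b
10) 4657.534ms=17/3b +136.986ms=1/6b
11) 4794.521ms=35/6b +136.986ms=1/6b
Σ=6b of 6 (73bpm 2/4) — PASS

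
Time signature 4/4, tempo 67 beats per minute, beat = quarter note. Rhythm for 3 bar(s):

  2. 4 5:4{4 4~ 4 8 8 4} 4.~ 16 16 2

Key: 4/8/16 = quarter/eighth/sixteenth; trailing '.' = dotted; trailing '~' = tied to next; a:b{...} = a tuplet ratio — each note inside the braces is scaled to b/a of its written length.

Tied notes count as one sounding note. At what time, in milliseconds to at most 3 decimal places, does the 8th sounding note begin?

1. 0.0ms @ 0 + 2686.567ms (3)
2. 2686.567ms @ 3 + 895.522ms (1)
3. 3582.09ms @ 4 + 716.418ms (4/5)
4. 4298.507ms @ 24/5 + 1432.836ms (8/5)
5. 5731.343ms @ 32/5 + 358.209ms (2/5)
6. 6089.552ms @ 34/5 + 358.209ms (2/5)
7. 6447.761ms @ 36/5 + 716.418ms (4/5)
8. 7164.179ms @ 8 + 1567.164ms (7/4)
9. 8731.343ms @ 39/4 + 223.881ms (1/4)
10. 8955.224ms @ 10 + 1791.045ms (2)

note 8 onset = 8b = 7164.179ms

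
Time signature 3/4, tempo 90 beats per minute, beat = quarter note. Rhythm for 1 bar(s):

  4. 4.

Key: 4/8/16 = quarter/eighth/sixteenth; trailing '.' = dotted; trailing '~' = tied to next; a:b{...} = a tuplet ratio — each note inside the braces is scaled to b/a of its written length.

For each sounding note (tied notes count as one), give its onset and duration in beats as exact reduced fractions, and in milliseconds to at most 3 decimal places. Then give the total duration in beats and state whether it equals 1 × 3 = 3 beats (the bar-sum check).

1) 0.0ms=0b +1000.0ms=3/2b
2) 1000.0ms=3/2b +1000.0ms=3/2b
Σ=3b of 3 (90bpm 3/4) — PASS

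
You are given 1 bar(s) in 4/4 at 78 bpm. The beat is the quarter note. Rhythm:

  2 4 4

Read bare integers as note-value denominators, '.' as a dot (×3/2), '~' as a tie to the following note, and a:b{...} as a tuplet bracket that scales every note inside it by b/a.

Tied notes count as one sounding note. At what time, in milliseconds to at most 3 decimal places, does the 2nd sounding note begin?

note 2 onset = 2b = 1538.462ms

1. 0.0ms @ 0 + 1538.462ms (2)
2. 1538.462ms @ 2 + 769.231ms (1)
3. 2307.692ms @ 3 + 769.231ms (1)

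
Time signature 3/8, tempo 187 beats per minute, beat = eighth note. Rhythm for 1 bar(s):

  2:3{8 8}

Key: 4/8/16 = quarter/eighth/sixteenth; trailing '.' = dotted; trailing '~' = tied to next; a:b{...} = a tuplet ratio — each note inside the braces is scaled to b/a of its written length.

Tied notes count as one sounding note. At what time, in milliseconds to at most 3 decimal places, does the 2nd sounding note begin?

1. 0.0ms @ 0 + 481.283ms (3/2)
2. 481.283ms @ 3/2 + 481.283ms (3/2)

note 2 onset = 3/2b = 481.283ms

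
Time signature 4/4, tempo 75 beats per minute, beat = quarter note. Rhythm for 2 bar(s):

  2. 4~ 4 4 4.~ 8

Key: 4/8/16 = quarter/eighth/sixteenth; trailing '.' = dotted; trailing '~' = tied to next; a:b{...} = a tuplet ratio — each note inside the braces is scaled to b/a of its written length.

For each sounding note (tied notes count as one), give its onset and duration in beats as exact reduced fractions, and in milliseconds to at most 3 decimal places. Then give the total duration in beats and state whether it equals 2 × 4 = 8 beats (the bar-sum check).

1) 0.0ms=0b +2400.0ms=3b
2) 2400.0ms=3b +1600.0ms=2b
3) 4000.0ms=5b +800.0ms=1b
4) 4800.0ms=6b +1600.0ms=2b
Σ=8b of 8 (75bpm 4/4) — PASS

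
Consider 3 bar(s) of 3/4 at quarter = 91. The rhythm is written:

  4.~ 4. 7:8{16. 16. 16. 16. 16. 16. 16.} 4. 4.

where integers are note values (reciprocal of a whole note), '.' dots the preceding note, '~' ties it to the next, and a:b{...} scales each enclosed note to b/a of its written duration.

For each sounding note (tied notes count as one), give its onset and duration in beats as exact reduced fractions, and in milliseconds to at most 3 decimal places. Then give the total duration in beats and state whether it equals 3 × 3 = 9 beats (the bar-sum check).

1) 0.0ms=0b +1978.022ms=3b
2) 1978.022ms=3b +282.575ms=3/7b
3) 2260.597ms=24/7b +282.575ms=3/7b
4) 2543.171ms=27/7b +282.575ms=3/7b
5) 2825.746ms=30/7b +282.575ms=3/7b
6) 3108.32ms=33/7b +282.575ms=3/7b
7) 3390.895ms=36/7b +282.575ms=3/7b
8) 3673.469ms=39/7b +282.575ms=3/7b
9) 3956.044ms=6b +989.011ms=3/2b
10) 4945.055ms=15/2b +989.011ms=3/2b
Σ=9b of 9 (91bpm 3/4) — PASS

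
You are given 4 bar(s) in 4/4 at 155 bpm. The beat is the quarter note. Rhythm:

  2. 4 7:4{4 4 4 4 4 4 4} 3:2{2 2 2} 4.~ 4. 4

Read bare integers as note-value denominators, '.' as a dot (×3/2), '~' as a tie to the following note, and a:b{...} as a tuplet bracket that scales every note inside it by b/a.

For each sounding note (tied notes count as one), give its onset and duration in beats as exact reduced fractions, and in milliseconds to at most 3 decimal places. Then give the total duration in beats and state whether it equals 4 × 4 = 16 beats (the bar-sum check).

1) 0.0ms=0b +1161.29ms=3b
2) 1161.29ms=3b +387.097ms=1b
3) 1548.387ms=4b +221.198ms=4/7b
4) 1769.585ms=32/7b +221.198ms=4/7b
5) 1990.783ms=36/7b +221.198ms=4/7b
6) 2211.982ms=40/7b +221.198ms=4/7b
7) 2433.18ms=44/7b +221.198ms=4/7b
8) 2654.378ms=48/7b +221.198ms=4/7b
9) 2875.576ms=52/7b +221.198ms=4/7b
10) 3096.774ms=8b +516.129ms=4/3b
11) 3612.903ms=28/3b +516.129ms=4/3b
12) 4129.032ms=32/3b +516.129ms=4/3b
13) 4645.161ms=12b +1161.29ms=3b
14) 5806.452ms=15b +387.097ms=1b
Σ=16b of 16 (155bpm 4/4) — PASS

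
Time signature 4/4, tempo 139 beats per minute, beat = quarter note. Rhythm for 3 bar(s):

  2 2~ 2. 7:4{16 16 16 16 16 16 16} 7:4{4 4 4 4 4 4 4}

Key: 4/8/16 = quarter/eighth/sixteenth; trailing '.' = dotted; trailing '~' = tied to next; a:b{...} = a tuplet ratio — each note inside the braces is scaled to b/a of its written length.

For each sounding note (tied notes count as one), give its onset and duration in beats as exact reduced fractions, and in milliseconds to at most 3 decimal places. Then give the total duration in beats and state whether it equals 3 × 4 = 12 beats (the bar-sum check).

1) 0.0ms=0b +863.309ms=2b
2) 863.309ms=2b +2158.273ms=5b
3) 3021.583ms=7b +61.665ms=1/7b
4) 3083.248ms=50/7b +61.665ms=1/7b
5) 3144.913ms=51/7b +61.665ms=1/7b
6) 3206.578ms=52/7b +61.665ms=1/7b
7) 3268.243ms=53/7b +61.665ms=1/7b
8) 3329.908ms=54/7b +61.665ms=1/7b
9) 3391.572ms=55/7b +61.665ms=1/7b
10) 3453.237ms=8b +246.66ms=4/7b
11) 3699.897ms=60/7b +246.66ms=4/7b
12) 3946.557ms=64/7b +246.66ms=4/7b
13) 4193.217ms=68/7b +246.66ms=4/7b
14) 4439.877ms=72/7b +246.66ms=4/7b
15) 4686.536ms=76/7b +246.66ms=4/7b
16) 4933.196ms=80/7b +246.66ms=4/7b
Σ=12b of 12 (139bpm 4/4) — PASS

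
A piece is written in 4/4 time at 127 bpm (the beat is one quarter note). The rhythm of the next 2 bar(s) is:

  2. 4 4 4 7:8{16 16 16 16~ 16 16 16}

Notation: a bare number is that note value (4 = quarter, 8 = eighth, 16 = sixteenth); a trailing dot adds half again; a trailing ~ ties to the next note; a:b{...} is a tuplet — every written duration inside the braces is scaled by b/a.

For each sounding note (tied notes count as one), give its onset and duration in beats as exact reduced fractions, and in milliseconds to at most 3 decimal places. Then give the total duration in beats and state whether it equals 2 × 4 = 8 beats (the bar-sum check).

1) 0.0ms=0b +1417.323ms=3b
2) 1417.323ms=3b +472.441ms=1b
3) 1889.764ms=4b +472.441ms=1b
4) 2362.205ms=5b +472.441ms=1b
5) 2834.646ms=6b +134.983ms=2/7b
6) 2969.629ms=44/7b +134.983ms=2/7b
7) 3104.612ms=46/7b +134.983ms=2/7b
8) 3239.595ms=48/7b +269.966ms=4/7b
9) 3509.561ms=52/7b +134.983ms=2/7b
10) 3644.544ms=54/7b +134.983ms=2/7b
Σ=8b of 8 (127bpm 4/4) — PASS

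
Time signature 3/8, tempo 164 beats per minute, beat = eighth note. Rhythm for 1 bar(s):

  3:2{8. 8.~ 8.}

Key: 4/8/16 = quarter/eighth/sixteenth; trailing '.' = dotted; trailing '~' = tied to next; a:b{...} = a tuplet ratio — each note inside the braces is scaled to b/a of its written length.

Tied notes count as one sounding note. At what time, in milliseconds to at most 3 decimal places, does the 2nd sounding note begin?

note 2 onset = 1b = 365.854ms

1. 0.0ms @ 0 + 365.854ms (1)
2. 365.854ms @ 1 + 731.707ms (2)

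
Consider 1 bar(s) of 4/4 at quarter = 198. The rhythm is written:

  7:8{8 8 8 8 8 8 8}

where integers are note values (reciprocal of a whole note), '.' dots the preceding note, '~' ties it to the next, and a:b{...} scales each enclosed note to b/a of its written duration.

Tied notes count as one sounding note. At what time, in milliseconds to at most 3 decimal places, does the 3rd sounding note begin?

1. 0.0ms @ 0 + 173.16ms (4/7)
2. 173.16ms @ 4/7 + 173.16ms (4/7)
3. 346.32ms @ 8/7 + 173.16ms (4/7)
4. 519.481ms @ 12/7 + 173.16ms (4/7)
5. 692.641ms @ 16/7 + 173.16ms (4/7)
6. 865.801ms @ 20/7 + 173.16ms (4/7)
7. 1038.961ms @ 24/7 + 173.16ms (4/7)

note 3 onset = 8/7b = 346.32ms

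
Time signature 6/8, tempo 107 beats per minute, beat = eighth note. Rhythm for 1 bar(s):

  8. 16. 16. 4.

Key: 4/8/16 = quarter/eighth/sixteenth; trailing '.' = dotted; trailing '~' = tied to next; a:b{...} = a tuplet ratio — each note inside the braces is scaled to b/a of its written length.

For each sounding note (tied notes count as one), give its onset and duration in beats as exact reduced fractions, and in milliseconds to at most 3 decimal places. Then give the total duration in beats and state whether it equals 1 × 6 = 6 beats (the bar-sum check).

1) 0.0ms=0b +841.121ms=3/2b
2) 841.121ms=3/2b +420.561ms=3/4b
3) 1261.682ms=9/4b +420.561ms=3/4b
4) 1682.243ms=3b +1682.243ms=3b
Σ=6b of 6 (107bpm 6/8) — PASS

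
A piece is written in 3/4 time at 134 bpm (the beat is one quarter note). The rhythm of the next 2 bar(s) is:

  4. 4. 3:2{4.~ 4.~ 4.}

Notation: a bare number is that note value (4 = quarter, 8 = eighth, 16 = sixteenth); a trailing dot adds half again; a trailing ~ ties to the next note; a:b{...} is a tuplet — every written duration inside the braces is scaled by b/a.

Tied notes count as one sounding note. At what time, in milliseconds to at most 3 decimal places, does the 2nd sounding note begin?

note 2 onset = 3/2b = 671.642ms

1. 0.0ms @ 0 + 671.642ms (3/2)
2. 671.642ms @ 3/2 + 671.642ms (3/2)
3. 1343.284ms @ 3 + 1343.284ms (3)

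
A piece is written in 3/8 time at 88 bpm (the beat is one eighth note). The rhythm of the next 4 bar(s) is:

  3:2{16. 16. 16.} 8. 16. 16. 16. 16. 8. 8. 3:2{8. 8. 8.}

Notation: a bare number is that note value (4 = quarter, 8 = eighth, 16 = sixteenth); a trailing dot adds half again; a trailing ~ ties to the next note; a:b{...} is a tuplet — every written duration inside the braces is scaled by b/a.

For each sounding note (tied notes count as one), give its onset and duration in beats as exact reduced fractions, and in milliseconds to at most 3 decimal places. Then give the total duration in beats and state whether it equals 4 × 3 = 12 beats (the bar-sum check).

1) 0.0ms=0b +340.909ms=1/2b
2) 340.909ms=1/2b +340.909ms=1/2b
3) 681.818ms=1b +340.909ms=1/2b
4) 1022.727ms=3/2b +1022.727ms=3/2b
5) 2045.455ms=3b +511.364ms=3/4b
6) 2556.818ms=15/4b +511.364ms=3/4b
7) 3068.182ms=9/2b +511.364ms=3/4b
8) 3579.545ms=21/4b +511.364ms=3/4b
9) 4090.909ms=6b +1022.727ms=3/2b
10) 5113.636ms=15/2b +1022.727ms=3/2b
11) 6136.364ms=9b +681.818ms=1b
12) 6818.182ms=10b +681.818ms=1b
13) 7500.0ms=11b +681.818ms=1b
Σ=12b of 12 (88bpm 3/8) — PASS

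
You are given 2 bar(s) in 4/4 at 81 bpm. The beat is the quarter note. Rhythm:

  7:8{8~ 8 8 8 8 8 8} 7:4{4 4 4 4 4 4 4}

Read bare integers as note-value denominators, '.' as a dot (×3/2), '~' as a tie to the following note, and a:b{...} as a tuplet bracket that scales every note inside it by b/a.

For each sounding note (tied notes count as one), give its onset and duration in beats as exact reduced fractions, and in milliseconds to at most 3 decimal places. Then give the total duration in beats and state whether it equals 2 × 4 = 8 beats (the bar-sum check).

1) 0.0ms=0b +846.561ms=8/7b
2) 846.561ms=8/7b +423.28ms=4/7b
3) 1269.841ms=12/7b +423.28ms=4/7b
4) 1693.122ms=16/7b +423.28ms=4/7b
5) 2116.402ms=20/7b +423.28ms=4/7b
6) 2539.683ms=24/7b +423.28ms=4/7b
7) 2962.963ms=4b +423.28ms=4/7b
8) 3386.243ms=32/7b +423.28ms=4/7b
9) 3809.524ms=36/7b +423.28ms=4/7b
10) 4232.804ms=40/7b +423.28ms=4/7b
11) 4656.085ms=44/7b +423.28ms=4/7b
12) 5079.365ms=48/7b +423.28ms=4/7b
13) 5502.646ms=52/7b +423.28ms=4/7b
Σ=8b of 8 (81bpm 4/4) — PASS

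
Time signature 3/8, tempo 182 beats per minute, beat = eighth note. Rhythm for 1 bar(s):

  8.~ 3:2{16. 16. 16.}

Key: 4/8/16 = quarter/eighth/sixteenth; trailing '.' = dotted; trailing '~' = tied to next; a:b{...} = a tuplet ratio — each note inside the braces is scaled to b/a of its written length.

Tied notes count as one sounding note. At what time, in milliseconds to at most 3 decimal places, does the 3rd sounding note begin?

1. 0.0ms @ 0 + 659.341ms (2)
2. 659.341ms @ 2 + 164.835ms (1/2)
3. 824.176ms @ 5/2 + 164.835ms (1/2)

note 3 onset = 5/2b = 824.176ms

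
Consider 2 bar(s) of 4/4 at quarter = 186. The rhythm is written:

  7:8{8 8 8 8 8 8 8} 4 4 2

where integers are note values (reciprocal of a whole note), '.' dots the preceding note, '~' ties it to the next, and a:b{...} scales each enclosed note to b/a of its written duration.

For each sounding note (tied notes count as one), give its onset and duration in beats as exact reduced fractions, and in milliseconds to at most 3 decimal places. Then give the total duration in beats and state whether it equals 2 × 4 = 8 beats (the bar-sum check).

1) 0.0ms=0b +184.332ms=4/7b
2) 184.332ms=4/7b +184.332ms=4/7b
3) 368.664ms=8/7b +184.332ms=4/7b
4) 552.995ms=12/7b +184.332ms=4/7b
5) 737.327ms=16/7b +184.332ms=4/7b
6) 921.659ms=20/7b +184.332ms=4/7b
7) 1105.991ms=24/7b +184.332ms=4/7b
8) 1290.323ms=4b +322.581ms=1b
9) 1612.903ms=5b +322.581ms=1b
10) 1935.484ms=6b +645.161ms=2b
Σ=8b of 8 (186bpm 4/4) — PASS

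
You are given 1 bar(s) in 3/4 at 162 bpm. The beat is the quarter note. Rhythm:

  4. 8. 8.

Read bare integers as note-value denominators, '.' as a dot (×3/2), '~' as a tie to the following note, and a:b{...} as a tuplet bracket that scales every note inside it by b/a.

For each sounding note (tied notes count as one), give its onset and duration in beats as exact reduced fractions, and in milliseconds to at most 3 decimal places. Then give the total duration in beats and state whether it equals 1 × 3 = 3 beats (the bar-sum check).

1) 0.0ms=0b +555.556ms=3/2b
2) 555.556ms=3/2b +277.778ms=3/4b
3) 833.333ms=9/4b +277.778ms=3/4b
Σ=3b of 3 (162bpm 3/4) — PASS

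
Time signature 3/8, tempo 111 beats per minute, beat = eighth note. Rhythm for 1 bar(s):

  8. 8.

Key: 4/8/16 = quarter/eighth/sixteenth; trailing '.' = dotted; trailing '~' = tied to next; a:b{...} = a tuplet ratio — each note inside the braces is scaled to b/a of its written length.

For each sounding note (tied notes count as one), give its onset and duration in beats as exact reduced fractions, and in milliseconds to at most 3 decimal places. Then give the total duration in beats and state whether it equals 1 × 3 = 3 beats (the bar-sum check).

1) 0.0ms=0b +810.811ms=3/2b
2) 810.811ms=3/2b +810.811ms=3/2b
Σ=3b of 3 (111bpm 3/8) — PASS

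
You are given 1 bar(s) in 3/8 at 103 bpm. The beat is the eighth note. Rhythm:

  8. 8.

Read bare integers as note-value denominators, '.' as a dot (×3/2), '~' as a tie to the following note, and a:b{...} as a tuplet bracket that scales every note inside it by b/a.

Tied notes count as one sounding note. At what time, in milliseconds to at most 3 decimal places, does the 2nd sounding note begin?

1. 0.0ms @ 0 + 873.786ms (3/2)
2. 873.786ms @ 3/2 + 873.786ms (3/2)

note 2 onset = 3/2b = 873.786ms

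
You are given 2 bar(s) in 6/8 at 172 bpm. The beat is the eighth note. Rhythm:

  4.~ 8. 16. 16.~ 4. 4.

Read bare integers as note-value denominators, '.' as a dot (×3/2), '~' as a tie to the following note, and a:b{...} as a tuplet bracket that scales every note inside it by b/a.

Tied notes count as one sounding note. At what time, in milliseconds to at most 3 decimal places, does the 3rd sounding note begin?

1. 0.0ms @ 0 + 1569.767ms (9/2)
2. 1569.767ms @ 9/2 + 261.628ms (3/4)
3. 1831.395ms @ 21/4 + 1308.14ms (15/4)
4. 3139.535ms @ 9 + 1046.512ms (3)

note 3 onset = 21/4b = 1831.395ms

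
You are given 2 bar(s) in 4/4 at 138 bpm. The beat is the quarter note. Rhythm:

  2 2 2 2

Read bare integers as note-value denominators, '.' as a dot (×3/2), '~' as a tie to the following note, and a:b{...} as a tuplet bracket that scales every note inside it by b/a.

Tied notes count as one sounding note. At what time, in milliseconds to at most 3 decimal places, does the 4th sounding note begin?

1. 0.0ms @ 0 + 869.565ms (2)
2. 869.565ms @ 2 + 869.565ms (2)
3. 1739.13ms @ 4 + 869.565ms (2)
4. 2608.696ms @ 6 + 869.565ms (2)

note 4 onset = 6b = 2608.696ms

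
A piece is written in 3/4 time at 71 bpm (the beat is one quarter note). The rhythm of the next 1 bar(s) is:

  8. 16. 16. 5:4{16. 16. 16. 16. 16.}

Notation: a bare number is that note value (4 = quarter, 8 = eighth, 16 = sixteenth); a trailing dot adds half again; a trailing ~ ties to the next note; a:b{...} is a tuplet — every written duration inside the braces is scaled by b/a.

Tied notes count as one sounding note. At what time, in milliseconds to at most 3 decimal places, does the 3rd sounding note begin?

note 3 onset = 9/8b = 950.704ms

1. 0.0ms @ 0 + 633.803ms (3/4)
2. 633.803ms @ 3/4 + 316.901ms (3/8)
3. 950.704ms @ 9/8 + 316.901ms (3/8)
4. 1267.606ms @ 3/2 + 253.521ms (3/10)
5. 1521.127ms @ 9/5 + 253.521ms (3/10)
6. 1774.648ms @ 21/10 + 253.521ms (3/10)
7. 2028.169ms @ 12/5 + 253.521ms (3/10)
8. 2281.69ms @ 27/10 + 253.521ms (3/10)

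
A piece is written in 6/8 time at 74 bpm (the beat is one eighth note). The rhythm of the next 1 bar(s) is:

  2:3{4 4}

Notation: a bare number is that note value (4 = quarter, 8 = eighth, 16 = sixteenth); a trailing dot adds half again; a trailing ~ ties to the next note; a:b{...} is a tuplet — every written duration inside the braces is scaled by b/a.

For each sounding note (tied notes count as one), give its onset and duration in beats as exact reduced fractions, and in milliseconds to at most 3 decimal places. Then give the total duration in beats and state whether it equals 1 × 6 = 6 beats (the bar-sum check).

1) 0.0ms=0b +2432.432ms=3b
2) 2432.432ms=3b +2432.432ms=3b
Σ=6b of 6 (74bpm 6/8) — PASS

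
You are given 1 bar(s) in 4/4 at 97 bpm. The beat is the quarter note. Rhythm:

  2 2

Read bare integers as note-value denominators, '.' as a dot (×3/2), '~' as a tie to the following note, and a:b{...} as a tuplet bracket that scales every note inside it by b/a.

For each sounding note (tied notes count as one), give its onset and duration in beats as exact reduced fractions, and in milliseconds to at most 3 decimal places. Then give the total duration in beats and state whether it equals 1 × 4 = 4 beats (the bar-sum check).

1) 0.0ms=0b +1237.113ms=2b
2) 1237.113ms=2b +1237.113ms=2b
Σ=4b of 4 (97bpm 4/4) — PASS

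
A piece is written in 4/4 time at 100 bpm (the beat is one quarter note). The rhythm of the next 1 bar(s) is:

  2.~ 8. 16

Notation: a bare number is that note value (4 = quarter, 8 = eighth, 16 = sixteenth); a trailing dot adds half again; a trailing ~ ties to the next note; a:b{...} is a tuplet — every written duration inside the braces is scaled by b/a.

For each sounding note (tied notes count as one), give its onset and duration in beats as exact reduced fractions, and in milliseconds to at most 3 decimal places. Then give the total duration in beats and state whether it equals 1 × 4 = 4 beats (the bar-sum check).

1) 0.0ms=0b +2250.0ms=15/4b
2) 2250.0ms=15/4b +150.0ms=1/4b
Σ=4b of 4 (100bpm 4/4) — PASS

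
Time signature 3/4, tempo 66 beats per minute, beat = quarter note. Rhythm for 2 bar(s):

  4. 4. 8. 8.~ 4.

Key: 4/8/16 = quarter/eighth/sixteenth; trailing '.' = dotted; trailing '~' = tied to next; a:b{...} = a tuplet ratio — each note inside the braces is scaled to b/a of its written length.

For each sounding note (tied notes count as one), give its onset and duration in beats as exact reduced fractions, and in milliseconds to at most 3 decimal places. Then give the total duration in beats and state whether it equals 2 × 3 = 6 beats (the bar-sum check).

1) 0.0ms=0b +1363.636ms=3/2b
2) 1363.636ms=3/2b +1363.636ms=3/2b
3) 2727.273ms=3b +681.818ms=3/4b
4) 3409.091ms=15/4b +2045.455ms=9/4b
Σ=6b of 6 (66bpm 3/4) — PASS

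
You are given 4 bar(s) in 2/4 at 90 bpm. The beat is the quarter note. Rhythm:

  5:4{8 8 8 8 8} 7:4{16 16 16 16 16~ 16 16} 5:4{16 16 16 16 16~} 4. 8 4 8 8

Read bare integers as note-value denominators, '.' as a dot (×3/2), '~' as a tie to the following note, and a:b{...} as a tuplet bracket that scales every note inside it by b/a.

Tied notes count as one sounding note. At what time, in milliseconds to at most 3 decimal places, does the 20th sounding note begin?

note 20 onset = 15/2b = 5000.0ms

1. 0.0ms @ 0 + 266.667ms (2/5)
2. 266.667ms @ 2/5 + 266.667ms (2/5)
3. 533.333ms @ 4/5 + 266.667ms (2/5)
4. 800.0ms @ 6/5 + 266.667ms (2/5)
5. 1066.667ms @ 8/5 + 266.667ms (2/5)
6. 1333.333ms @ 2 + 95.238ms (1/7)
7. 1428.571ms @ 15/7 + 95.238ms (1/7)
8. 1523.81ms @ 16/7 + 95.238ms (1/7)
9. 1619.048ms @ 17/7 + 95.238ms (1/7)
10. 1714.286ms @ 18/7 + 190.476ms (2/7)
11. 1904.762ms @ 20/7 + 95.238ms (1/7)
12. 2000.0ms @ 3 + 133.333ms (1/5)
13. 2133.333ms @ 16/5 + 133.333ms (1/5)
14. 2266.667ms @ 17/5 + 133.333ms (1/5)
15. 2400.0ms @ 18/5 + 133.333ms (1/5)
16. 2533.333ms @ 19/5 + 1133.333ms (17/10)
17. 3666.667ms @ 11/2 + 333.333ms (1/2)
18. 4000.0ms @ 6 + 666.667ms (1)
19. 4666.667ms @ 7 + 333.333ms (1/2)
20. 5000.0ms @ 15/2 + 333.333ms (1/2)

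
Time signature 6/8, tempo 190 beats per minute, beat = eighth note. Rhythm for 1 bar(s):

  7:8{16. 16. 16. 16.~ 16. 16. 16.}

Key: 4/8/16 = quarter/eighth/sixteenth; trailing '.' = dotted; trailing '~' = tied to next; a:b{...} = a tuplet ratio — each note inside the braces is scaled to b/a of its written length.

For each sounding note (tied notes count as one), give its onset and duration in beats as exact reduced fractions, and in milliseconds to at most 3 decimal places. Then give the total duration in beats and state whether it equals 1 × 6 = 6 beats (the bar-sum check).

1) 0.0ms=0b +270.677ms=6/7b
2) 270.677ms=6/7b +270.677ms=6/7b
3) 541.353ms=12/7b +270.677ms=6/7b
4) 812.03ms=18/7b +541.353ms=12/7b
5) 1353.383ms=30/7b +270.677ms=6/7b
6) 1624.06ms=36/7b +270.677ms=6/7b
Σ=6b of 6 (190bpm 6/8) — PASS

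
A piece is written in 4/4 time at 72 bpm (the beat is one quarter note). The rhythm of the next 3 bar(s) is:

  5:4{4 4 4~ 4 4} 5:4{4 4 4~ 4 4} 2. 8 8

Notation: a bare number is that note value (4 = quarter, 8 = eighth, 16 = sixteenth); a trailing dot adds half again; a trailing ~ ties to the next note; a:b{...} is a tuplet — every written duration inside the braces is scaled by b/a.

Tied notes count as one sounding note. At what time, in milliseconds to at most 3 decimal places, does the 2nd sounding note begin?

note 2 onset = 4/5b = 666.667ms

1. 0.0ms @ 0 + 666.667ms (4/5)
2. 666.667ms @ 4/5 + 666.667ms (4/5)
3. 1333.333ms @ 8/5 + 1333.333ms (8/5)
4. 2666.667ms @ 16/5 + 666.667ms (4/5)
5. 3333.333ms @ 4 + 666.667ms (4/5)
6. 4000.0ms @ 24/5 + 666.667ms (4/5)
7. 4666.667ms @ 28/5 + 1333.333ms (8/5)
8. 6000.0ms @ 36/5 + 666.667ms (4/5)
9. 6666.667ms @ 8 + 2500.0ms (3)
10. 9166.667ms @ 11 + 416.667ms (1/2)
11. 9583.333ms @ 23/2 + 416.667ms (1/2)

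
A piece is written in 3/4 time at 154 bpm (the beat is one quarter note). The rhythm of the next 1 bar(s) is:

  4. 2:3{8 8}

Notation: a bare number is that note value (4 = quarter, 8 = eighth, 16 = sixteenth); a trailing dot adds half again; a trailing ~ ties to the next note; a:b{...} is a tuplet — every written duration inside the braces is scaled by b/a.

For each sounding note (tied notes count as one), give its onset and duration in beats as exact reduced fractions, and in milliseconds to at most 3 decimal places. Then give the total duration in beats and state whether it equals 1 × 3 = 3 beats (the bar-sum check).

1) 0.0ms=0b +584.416ms=3/2b
2) 584.416ms=3/2b +292.208ms=3/4b
3) 876.623ms=9/4b +292.208ms=3/4b
Σ=3b of 3 (154bpm 3/4) — PASS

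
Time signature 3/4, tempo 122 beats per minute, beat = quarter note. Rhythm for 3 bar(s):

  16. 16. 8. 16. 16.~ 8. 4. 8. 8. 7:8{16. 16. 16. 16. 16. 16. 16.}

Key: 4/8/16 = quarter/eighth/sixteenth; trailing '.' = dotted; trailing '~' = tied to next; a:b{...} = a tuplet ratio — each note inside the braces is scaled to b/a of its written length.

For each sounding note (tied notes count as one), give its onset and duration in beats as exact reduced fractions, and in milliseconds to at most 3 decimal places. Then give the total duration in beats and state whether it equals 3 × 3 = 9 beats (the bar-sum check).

1) 0.0ms=0b +184.426ms=3/8b
2) 184.426ms=3/8b +184.426ms=3/8b
3) 368.852ms=3/4b +368.852ms=3/4b
4) 737.705ms=3/2b +184.426ms=3/8b
5) 922.131ms=15/8b +553.279ms=9/8b
6) 1475.41ms=3b +737.705ms=3/2b
7) 2213.115ms=9/2b +368.852ms=3/4b
8) 2581.967ms=21/4b +368.852ms=3/4b
9) 2950.82ms=6b +210.773ms=3/7b
10) 3161.593ms=45/7b +210.773ms=3/7b
11) 3372.365ms=48/7b +210.773ms=3/7b
12) 3583.138ms=51/7b +210.773ms=3/7b
13) 3793.911ms=54/7b +210.773ms=3/7b
14) 4004.684ms=57/7b +210.773ms=3/7b
15) 4215.457ms=60/7b +210.773ms=3/7b
Σ=9b of 9 (122bpm 3/4) — PASS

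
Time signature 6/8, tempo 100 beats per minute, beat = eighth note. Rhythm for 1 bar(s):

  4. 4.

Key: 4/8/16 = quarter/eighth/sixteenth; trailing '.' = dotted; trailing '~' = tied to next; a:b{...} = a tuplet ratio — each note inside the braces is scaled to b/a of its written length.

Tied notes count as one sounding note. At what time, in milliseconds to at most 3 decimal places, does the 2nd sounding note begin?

1. 0.0ms @ 0 + 1800.0ms (3)
2. 1800.0ms @ 3 + 1800.0ms (3)

note 2 onset = 3b = 1800.0ms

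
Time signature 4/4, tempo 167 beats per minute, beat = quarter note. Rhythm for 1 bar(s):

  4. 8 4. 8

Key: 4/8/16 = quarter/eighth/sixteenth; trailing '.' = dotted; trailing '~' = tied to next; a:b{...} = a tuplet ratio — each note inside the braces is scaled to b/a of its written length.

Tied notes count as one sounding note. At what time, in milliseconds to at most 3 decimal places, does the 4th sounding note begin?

note 4 onset = 7/2b = 1257.485ms

1. 0.0ms @ 0 + 538.922ms (3/2)
2. 538.922ms @ 3/2 + 179.641ms (1/2)
3. 718.563ms @ 2 + 538.922ms (3/2)
4. 1257.485ms @ 7/2 + 179.641ms (1/2)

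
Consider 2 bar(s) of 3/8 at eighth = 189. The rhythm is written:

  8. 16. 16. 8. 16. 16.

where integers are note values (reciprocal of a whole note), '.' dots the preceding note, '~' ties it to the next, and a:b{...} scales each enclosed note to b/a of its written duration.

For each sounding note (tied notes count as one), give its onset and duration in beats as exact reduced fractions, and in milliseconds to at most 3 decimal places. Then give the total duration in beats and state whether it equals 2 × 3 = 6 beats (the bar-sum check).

1) 0.0ms=0b +476.19ms=3/2b
2) 476.19ms=3/2b +238.095ms=3/4b
3) 714.286ms=9/4b +238.095ms=3/4b
4) 952.381ms=3b +476.19ms=3/2b
5) 1428.571ms=9/2b +238.095ms=3/4b
6) 1666.667ms=21/4b +238.095ms=3/4b
Σ=6b of 6 (189bpm 3/8) — PASS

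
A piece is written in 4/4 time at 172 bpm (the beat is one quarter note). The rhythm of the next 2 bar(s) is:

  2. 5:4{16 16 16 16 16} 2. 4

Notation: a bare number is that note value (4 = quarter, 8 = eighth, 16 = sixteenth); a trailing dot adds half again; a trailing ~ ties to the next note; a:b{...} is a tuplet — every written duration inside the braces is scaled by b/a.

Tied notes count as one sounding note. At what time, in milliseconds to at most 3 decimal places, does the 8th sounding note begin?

note 8 onset = 7b = 2441.86ms

1. 0.0ms @ 0 + 1046.512ms (3)
2. 1046.512ms @ 3 + 69.767ms (1/5)
3. 1116.279ms @ 16/5 + 69.767ms (1/5)
4. 1186.047ms @ 17/5 + 69.767ms (1/5)
5. 1255.814ms @ 18/5 + 69.767ms (1/5)
6. 1325.581ms @ 19/5 + 69.767ms (1/5)
7. 1395.349ms @ 4 + 1046.512ms (3)
8. 2441.86ms @ 7 + 348.837ms (1)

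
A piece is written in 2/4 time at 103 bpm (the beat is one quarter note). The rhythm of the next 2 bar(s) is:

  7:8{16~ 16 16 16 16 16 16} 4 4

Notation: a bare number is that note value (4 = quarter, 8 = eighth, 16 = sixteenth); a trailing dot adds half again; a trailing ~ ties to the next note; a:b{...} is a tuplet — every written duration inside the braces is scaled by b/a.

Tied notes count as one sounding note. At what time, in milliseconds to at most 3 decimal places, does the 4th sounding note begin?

note 4 onset = 8/7b = 665.742ms

1. 0.0ms @ 0 + 332.871ms (4/7)
2. 332.871ms @ 4/7 + 166.436ms (2/7)
3. 499.307ms @ 6/7 + 166.436ms (2/7)
4. 665.742ms @ 8/7 + 166.436ms (2/7)
5. 832.178ms @ 10/7 + 166.436ms (2/7)
6. 998.613ms @ 12/7 + 166.436ms (2/7)
7. 1165.049ms @ 2 + 582.524ms (1)
8. 1747.573ms @ 3 + 582.524ms (1)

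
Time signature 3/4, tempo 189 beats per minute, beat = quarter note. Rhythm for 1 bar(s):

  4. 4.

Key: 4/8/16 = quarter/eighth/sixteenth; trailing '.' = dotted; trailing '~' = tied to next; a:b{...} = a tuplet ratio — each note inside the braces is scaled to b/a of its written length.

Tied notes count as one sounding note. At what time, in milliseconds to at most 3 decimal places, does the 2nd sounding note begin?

note 2 onset = 3/2b = 476.19ms

1. 0.0ms @ 0 + 476.19ms (3/2)
2. 476.19ms @ 3/2 + 476.19ms (3/2)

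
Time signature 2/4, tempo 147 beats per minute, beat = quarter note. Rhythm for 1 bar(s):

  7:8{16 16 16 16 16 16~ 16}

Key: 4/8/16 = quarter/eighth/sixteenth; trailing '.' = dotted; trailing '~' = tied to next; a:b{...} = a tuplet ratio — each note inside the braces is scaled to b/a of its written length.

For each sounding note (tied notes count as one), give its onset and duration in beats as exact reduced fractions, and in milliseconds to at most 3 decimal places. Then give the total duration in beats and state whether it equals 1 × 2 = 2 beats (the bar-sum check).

1) 0.0ms=0b +116.618ms=2/7b
2) 116.618ms=2/7b +116.618ms=2/7b
3) 233.236ms=4/7b +116.618ms=2/7b
4) 349.854ms=6/7b +116.618ms=2/7b
5) 466.472ms=8/7b +116.618ms=2/7b
6) 583.09ms=10/7b +233.236ms=4/7b
Σ=2b of 2 (147bpm 2/4) — PASS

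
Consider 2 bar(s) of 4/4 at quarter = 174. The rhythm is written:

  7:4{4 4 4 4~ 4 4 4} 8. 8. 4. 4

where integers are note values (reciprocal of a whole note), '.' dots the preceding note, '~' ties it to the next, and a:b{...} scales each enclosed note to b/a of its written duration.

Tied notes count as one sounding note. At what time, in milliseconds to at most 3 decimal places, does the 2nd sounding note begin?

1. 0.0ms @ 0 + 197.044ms (4/7)
2. 197.044ms @ 4/7 + 197.044ms (4/7)
3. 394.089ms @ 8/7 + 197.044ms (4/7)
4. 591.133ms @ 12/7 + 394.089ms (8/7)
5. 985.222ms @ 20/7 + 197.044ms (4/7)
6. 1182.266ms @ 24/7 + 197.044ms (4/7)
7. 1379.31ms @ 4 + 258.621ms (3/4)
8. 1637.931ms @ 19/4 + 258.621ms (3/4)
9. 1896.552ms @ 11/2 + 517.241ms (3/2)
10. 2413.793ms @ 7 + 344.828ms (1)

note 2 onset = 4/7b = 197.044ms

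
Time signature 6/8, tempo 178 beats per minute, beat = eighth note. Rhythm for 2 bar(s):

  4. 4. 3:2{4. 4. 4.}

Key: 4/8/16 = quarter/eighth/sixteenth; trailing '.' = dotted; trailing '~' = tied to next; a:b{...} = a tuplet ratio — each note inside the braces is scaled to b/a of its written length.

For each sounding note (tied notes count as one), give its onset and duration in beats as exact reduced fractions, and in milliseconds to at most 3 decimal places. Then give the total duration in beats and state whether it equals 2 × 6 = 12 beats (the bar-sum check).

1) 0.0ms=0b +1011.236ms=3b
2) 1011.236ms=3b +1011.236ms=3b
3) 2022.472ms=6b +674.157ms=2b
4) 2696.629ms=8b +674.157ms=2b
5) 3370.787ms=10b +674.157ms=2b
Σ=12b of 12 (178bpm 6/8) — PASS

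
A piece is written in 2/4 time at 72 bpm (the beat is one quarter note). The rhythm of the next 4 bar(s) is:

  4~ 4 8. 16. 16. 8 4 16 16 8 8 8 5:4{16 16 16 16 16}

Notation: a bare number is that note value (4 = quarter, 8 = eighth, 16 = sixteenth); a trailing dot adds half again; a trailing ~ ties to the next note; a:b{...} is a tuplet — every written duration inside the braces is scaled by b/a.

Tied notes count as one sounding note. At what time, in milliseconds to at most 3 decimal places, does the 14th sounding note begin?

1. 0.0ms @ 0 + 1666.667ms (2)
2. 1666.667ms @ 2 + 625.0ms (3/4)
3. 2291.667ms @ 11/4 + 312.5ms (3/8)
4. 2604.167ms @ 25/8 + 312.5ms (3/8)
5. 2916.667ms @ 7/2 + 416.667ms (1/2)
6. 3333.333ms @ 4 + 833.333ms (1)
7. 4166.667ms @ 5 + 208.333ms (1/4)
8. 4375.0ms @ 21/4 + 208.333ms (1/4)
9. 4583.333ms @ 11/2 + 416.667ms (1/2)
10. 5000.0ms @ 6 + 416.667ms (1/2)
11. 5416.667ms @ 13/2 + 416.667ms (1/2)
12. 5833.333ms @ 7 + 166.667ms (1/5)
13. 6000.0ms @ 36/5 + 166.667ms (1/5)
14. 6166.667ms @ 37/5 + 166.667ms (1/5)
15. 6333.333ms @ 38/5 + 166.667ms (1/5)
16. 6500.0ms @ 39/5 + 166.667ms (1/5)

note 14 onset = 37/5b = 6166.667ms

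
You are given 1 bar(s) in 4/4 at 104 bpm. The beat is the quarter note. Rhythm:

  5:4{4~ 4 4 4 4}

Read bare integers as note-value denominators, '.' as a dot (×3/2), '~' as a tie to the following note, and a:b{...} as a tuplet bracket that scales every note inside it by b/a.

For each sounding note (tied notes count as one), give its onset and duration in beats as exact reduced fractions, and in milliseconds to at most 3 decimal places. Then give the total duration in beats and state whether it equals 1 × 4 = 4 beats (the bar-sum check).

1) 0.0ms=0b +923.077ms=8/5b
2) 923.077ms=8/5b +461.538ms=4/5b
3) 1384.615ms=12/5b +461.538ms=4/5b
4) 1846.154ms=16/5b +461.538ms=4/5b
Σ=4b of 4 (104bpm 4/4) — PASS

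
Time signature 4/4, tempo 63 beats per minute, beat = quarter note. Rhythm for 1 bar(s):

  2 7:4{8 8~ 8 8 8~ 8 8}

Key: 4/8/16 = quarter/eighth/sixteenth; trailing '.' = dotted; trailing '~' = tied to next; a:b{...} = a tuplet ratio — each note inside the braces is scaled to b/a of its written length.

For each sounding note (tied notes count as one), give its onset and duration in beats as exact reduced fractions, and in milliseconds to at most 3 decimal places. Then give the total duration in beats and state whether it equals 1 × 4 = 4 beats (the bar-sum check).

1) 0.0ms=0b +1904.762ms=2b
2) 1904.762ms=2b +272.109ms=2/7b
3) 2176.871ms=16/7b +544.218ms=4/7b
4) 2721.088ms=20/7b +272.109ms=2/7b
5) 2993.197ms=22/7b +544.218ms=4/7b
6) 3537.415ms=26/7b +272.109ms=2/7b
Σ=4b of 4 (63bpm 4/4) — PASS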